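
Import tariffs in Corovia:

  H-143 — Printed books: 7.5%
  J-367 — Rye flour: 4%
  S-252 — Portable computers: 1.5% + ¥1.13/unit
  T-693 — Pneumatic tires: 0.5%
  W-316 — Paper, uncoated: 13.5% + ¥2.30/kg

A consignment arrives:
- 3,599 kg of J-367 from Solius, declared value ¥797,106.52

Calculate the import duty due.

Line 1 (J-367, Solius, 3,599 kg, ¥797,106.52):
Base rate for J-367 is 4%.
Duty = ¥797,106.52 × 4% = ¥31,884.26.

¥31,884.26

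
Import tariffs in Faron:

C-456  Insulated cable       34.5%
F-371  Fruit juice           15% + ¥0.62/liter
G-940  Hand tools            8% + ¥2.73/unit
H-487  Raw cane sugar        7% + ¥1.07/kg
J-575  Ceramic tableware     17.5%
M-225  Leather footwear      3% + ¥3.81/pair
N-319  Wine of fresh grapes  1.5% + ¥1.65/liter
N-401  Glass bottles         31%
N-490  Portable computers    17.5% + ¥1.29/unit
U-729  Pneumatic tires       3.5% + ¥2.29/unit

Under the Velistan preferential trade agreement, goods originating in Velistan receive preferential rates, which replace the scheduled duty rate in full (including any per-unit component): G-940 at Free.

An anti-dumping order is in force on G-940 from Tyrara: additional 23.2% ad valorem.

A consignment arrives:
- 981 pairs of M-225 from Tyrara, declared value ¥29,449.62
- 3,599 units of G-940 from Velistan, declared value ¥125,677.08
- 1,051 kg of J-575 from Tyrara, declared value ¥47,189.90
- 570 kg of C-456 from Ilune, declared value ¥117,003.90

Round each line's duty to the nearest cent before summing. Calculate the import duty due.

Line 1 (M-225, Tyrara, 981 pairs, ¥29,449.62):
Base rate for M-225 is 3% + ¥3.81/pair.
Duty = ¥29,449.62 × 3% + 981 × ¥3.81 = ¥4,621.10.
Line 2 (G-940, Velistan, 3,599 units, ¥125,677.08):
Base rate for G-940 is 8% + ¥2.73/unit.
Origin Velistan qualifies under the Faron–Velistan agreement and G-940 is covered: preferential rate Free applies instead.
The additional-duty order on G-940 targets Tyrara, not Velistan; it does not apply.
Duty = ¥125,677.08 × 0% = ¥0.00.
Line 3 (J-575, Tyrara, 1,051 kg, ¥47,189.90):
Base rate for J-575 is 17.5%.
Duty = ¥47,189.90 × 17.5% = ¥8,258.23.
Line 4 (C-456, Ilune, 570 kg, ¥117,003.90):
Base rate for C-456 is 34.5%.
Duty = ¥117,003.90 × 34.5% = ¥40,366.35.
Total = ¥4,621.10 + ¥0.00 + ¥8,258.23 + ¥40,366.35 = ¥53,245.68.

¥53,245.68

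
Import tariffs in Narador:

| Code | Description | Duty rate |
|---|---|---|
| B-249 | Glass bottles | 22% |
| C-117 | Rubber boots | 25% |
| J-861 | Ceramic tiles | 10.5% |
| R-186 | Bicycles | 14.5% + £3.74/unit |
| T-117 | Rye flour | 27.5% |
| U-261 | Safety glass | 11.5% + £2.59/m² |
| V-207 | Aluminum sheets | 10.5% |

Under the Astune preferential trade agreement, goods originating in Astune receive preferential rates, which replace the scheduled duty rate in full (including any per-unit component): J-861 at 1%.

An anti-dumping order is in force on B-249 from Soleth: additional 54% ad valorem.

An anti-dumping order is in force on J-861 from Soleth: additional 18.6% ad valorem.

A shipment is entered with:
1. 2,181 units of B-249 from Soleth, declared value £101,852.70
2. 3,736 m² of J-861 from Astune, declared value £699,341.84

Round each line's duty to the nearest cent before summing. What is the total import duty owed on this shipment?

£84,401.47

Line 1 (B-249, Soleth, 2,181 units, £101,852.70):
Base rate for B-249 is 22%.
Additional duty on B-249 from Soleth: +54%. Applied ad valorem rate: 22% + 54% = 76%.
Duty = £101,852.70 × 76% = £77,408.05.
Line 2 (J-861, Astune, 3,736 m², £699,341.84):
Base rate for J-861 is 10.5%.
Origin Astune qualifies under the Narador–Astune agreement and J-861 is covered: preferential rate 1% applies instead.
The additional-duty order on J-861 targets Soleth, not Astune; it does not apply.
Duty = £699,341.84 × 1% = £6,993.42.
Total = £77,408.05 + £6,993.42 = £84,401.47.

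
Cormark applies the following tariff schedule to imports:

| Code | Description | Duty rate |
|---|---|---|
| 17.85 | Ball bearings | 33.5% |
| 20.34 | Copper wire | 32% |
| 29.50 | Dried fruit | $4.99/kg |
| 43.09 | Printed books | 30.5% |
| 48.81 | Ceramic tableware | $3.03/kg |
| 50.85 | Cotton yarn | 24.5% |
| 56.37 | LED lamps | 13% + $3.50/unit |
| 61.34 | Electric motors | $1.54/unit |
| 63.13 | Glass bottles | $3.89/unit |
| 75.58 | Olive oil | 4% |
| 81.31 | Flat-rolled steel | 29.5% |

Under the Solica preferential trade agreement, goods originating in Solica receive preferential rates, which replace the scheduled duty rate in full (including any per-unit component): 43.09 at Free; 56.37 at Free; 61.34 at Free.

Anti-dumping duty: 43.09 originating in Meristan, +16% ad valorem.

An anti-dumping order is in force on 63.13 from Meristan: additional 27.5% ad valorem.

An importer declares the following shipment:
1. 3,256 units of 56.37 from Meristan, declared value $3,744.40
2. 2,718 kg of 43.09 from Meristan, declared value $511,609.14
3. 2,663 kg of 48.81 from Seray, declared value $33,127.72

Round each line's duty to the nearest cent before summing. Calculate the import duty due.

$257,849.91

Line 1 (56.37, Meristan, 3,256 units, $3,744.40):
Base rate for 56.37 is 13% + $3.50/unit.
56.37 has an FTA preferential rate, but origin Meristan is not Solica; base rate stands.
Duty = $3,744.40 × 13% + 3,256 × $3.50 = $11,882.77.
Line 2 (43.09, Meristan, 2,718 kg, $511,609.14):
Base rate for 43.09 is 30.5%.
43.09 has an FTA preferential rate, but origin Meristan is not Solica; base rate stands.
Additional duty on 43.09 from Meristan: +16%. Applied ad valorem rate: 30.5% + 16% = 46.5%.
Duty = $511,609.14 × 46.5% = $237,898.25.
Line 3 (48.81, Seray, 2,663 kg, $33,127.72):
Base rate for 48.81 is $3.03/kg.
Duty = 2,663 × $3.03 = $8,068.89.
Total = $11,882.77 + $237,898.25 + $8,068.89 = $257,849.91.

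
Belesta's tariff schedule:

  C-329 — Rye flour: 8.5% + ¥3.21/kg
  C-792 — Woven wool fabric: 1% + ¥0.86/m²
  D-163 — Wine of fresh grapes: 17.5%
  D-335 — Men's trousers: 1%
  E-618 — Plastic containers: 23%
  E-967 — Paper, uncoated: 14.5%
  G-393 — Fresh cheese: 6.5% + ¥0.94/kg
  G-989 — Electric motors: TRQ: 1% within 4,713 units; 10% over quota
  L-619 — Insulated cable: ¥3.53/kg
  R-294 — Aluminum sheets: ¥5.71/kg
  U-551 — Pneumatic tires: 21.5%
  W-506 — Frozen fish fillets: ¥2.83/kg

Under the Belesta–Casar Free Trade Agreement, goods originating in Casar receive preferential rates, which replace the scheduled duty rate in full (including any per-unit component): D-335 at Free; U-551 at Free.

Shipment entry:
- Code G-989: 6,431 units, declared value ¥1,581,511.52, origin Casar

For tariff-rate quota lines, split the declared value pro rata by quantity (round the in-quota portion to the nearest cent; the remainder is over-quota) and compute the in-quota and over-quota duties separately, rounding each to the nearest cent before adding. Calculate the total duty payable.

¥53,839.27

Line 1 (G-989, Casar, 6,431 units, ¥1,581,511.52):
Code G-989 is under a tariff-rate quota (threshold 4,713 units). In-quota: 4,713 units at 1%; over-quota: 1,718 units at 10%.
Pro-rata value split: in-quota = ¥1,581,511.52 × 4,713/6,431 = ¥1,159,020.96; over-quota = ¥1,581,511.52 − ¥1,159,020.96 = ¥422,490.56.
In-quota duty = ¥1,159,020.96 × 1% = ¥11,590.21. Over-quota duty = ¥422,490.56 × 10% = ¥42,249.06.
Line duty = ¥11,590.21 + ¥42,249.06 = ¥53,839.27.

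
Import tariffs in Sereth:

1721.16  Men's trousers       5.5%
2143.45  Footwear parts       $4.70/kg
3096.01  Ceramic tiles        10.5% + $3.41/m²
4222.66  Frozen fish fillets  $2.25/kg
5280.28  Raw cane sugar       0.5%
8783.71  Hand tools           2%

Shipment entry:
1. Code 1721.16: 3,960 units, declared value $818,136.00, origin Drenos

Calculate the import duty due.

Line 1 (1721.16, Drenos, 3,960 units, $818,136.00):
Base rate for 1721.16 is 5.5%.
Duty = $818,136.00 × 5.5% = $44,997.48.

$44,997.48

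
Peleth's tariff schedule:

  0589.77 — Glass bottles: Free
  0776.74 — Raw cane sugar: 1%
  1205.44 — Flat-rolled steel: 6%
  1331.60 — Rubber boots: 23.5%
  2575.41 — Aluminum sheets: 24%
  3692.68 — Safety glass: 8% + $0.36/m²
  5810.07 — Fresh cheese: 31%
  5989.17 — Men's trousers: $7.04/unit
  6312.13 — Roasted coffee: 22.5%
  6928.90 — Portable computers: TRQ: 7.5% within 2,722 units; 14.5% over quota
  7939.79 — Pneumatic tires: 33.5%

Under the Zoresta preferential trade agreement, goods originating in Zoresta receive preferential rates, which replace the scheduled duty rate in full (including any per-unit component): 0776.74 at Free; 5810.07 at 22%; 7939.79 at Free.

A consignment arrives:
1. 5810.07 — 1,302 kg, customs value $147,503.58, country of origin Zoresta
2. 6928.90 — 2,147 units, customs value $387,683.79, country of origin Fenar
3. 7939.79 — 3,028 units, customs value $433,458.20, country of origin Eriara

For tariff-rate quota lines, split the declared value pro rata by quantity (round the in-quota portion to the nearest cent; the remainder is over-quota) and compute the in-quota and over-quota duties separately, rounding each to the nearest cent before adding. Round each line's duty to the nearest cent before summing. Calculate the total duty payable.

$206,735.57

Line 1 (5810.07, Zoresta, 1,302 kg, $147,503.58):
Base rate for 5810.07 is 31%.
Origin Zoresta qualifies under the Peleth–Zoresta agreement and 5810.07 is covered: preferential rate 22% applies instead.
Duty = $147,503.58 × 22% = $32,450.79.
Line 2 (6928.90, Fenar, 2,147 units, $387,683.79):
Code 6928.90 is under a tariff-rate quota (threshold 2,722 units). Quantity 2,147 units is within the quota, so the in-quota rate 7.5% applies to the full value.
Duty = $387,683.79 × 7.5% = $29,076.28.
Line 3 (7939.79, Eriara, 3,028 units, $433,458.20):
Base rate for 7939.79 is 33.5%.
7939.79 has an FTA preferential rate, but origin Eriara is not Zoresta; base rate stands.
Duty = $433,458.20 × 33.5% = $145,208.50.
Total = $32,450.79 + $29,076.28 + $145,208.50 = $206,735.57.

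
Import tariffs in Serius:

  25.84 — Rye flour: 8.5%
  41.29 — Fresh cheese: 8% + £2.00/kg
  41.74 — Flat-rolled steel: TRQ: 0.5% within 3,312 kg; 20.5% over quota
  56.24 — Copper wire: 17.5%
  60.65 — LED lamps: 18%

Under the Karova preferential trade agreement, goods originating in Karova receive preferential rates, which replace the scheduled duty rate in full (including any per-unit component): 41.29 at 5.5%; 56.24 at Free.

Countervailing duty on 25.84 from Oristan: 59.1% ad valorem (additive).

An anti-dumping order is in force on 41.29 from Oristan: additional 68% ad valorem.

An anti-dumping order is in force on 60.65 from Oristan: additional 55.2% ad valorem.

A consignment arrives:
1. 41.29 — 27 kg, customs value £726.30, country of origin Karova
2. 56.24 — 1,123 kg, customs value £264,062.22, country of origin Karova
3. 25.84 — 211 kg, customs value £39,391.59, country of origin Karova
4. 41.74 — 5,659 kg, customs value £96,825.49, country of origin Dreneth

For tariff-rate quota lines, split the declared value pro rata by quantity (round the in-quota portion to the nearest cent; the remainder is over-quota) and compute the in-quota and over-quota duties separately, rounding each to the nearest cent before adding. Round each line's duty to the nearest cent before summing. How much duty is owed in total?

£11,903.80

Line 1 (41.29, Karova, 27 kg, £726.30):
Base rate for 41.29 is 8% + £2.00/kg.
Origin Karova qualifies under the Serius–Karova agreement and 41.29 is covered: preferential rate 5.5% applies instead.
The additional-duty order on 41.29 targets Oristan, not Karova; it does not apply.
Duty = £726.30 × 5.5% = £39.95.
Line 2 (56.24, Karova, 1,123 kg, £264,062.22):
Base rate for 56.24 is 17.5%.
Origin Karova qualifies under the Serius–Karova agreement and 56.24 is covered: preferential rate Free applies instead.
Duty = £264,062.22 × 0% = £0.00.
Line 3 (25.84, Karova, 211 kg, £39,391.59):
Base rate for 25.84 is 8.5%.
Origin Karova is the FTA partner but 25.84 is not on the preference list; base rate stands.
The additional-duty order on 25.84 targets Oristan, not Karova; it does not apply.
Duty = £39,391.59 × 8.5% = £3,348.29.
Line 4 (41.74, Dreneth, 5,659 kg, £96,825.49):
Code 41.74 is under a tariff-rate quota (threshold 3,312 kg). In-quota: 3,312 kg at 0.5%; over-quota: 2,347 kg at 20.5%.
Pro-rata value split: in-quota = £96,825.49 × 3,312/5,659 = £56,668.32; over-quota = £96,825.49 − £56,668.32 = £40,157.17.
In-quota duty = £56,668.32 × 0.5% = £283.34. Over-quota duty = £40,157.17 × 20.5% = £8,232.22.
Line duty = £283.34 + £8,232.22 = £8,515.56.
Total = £39.95 + £0.00 + £3,348.29 + £8,515.56 = £11,903.80.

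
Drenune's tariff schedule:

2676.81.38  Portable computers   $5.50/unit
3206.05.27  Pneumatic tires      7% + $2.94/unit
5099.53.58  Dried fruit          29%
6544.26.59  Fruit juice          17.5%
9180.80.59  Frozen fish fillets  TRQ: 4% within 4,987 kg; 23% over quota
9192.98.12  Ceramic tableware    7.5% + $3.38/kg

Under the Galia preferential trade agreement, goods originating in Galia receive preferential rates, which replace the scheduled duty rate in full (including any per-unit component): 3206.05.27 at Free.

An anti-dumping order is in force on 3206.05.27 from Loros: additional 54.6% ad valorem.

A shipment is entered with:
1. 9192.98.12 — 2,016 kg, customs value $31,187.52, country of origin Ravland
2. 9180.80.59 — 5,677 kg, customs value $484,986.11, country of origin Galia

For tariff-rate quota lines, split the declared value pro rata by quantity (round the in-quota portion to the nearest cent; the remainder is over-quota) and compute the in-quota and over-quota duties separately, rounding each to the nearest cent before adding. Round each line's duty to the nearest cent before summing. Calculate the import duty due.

Line 1 (9192.98.12, Ravland, 2,016 kg, $31,187.52):
Base rate for 9192.98.12 is 7.5% + $3.38/kg.
Duty = $31,187.52 × 7.5% + 2,016 × $3.38 = $9,153.14.
Line 2 (9180.80.59, Galia, 5,677 kg, $484,986.11):
Code 9180.80.59 is under a tariff-rate quota (threshold 4,987 kg). In-quota: 4,987 kg at 4%; over-quota: 690 kg at 23%.
Pro-rata value split: in-quota = $484,986.11 × 4,987/5,677 = $426,039.41; over-quota = $484,986.11 − $426,039.41 = $58,946.70.
In-quota duty = $426,039.41 × 4% = $17,041.58. Over-quota duty = $58,946.70 × 23% = $13,557.74.
Line duty = $17,041.58 + $13,557.74 = $30,599.32.
Total = $9,153.14 + $30,599.32 = $39,752.46.

$39,752.46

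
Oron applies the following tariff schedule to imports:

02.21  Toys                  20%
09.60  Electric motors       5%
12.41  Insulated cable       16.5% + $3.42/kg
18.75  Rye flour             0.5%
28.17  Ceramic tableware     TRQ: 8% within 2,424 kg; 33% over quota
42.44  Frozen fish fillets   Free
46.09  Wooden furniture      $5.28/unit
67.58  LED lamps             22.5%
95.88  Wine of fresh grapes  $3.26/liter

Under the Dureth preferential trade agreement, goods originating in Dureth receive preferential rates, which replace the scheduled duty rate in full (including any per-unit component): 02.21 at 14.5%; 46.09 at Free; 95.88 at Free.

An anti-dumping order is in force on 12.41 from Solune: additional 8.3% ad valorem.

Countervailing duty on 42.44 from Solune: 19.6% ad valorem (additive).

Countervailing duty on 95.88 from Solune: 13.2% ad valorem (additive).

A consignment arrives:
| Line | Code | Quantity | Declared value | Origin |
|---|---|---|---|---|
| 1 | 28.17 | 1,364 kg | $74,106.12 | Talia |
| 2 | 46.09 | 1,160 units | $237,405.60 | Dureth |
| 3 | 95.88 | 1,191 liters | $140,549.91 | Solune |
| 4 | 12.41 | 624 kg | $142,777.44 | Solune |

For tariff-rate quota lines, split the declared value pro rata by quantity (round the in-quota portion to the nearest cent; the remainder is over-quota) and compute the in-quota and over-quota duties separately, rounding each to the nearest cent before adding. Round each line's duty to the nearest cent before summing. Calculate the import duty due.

Line 1 (28.17, Talia, 1,364 kg, $74,106.12):
Code 28.17 is under a tariff-rate quota (threshold 2,424 kg). Quantity 1,364 kg is within the quota, so the in-quota rate 8% applies to the full value.
Duty = $74,106.12 × 8% = $5,928.49.
Line 2 (46.09, Dureth, 1,160 units, $237,405.60):
Base rate for 46.09 is $5.28/unit.
Origin Dureth qualifies under the Oron–Dureth agreement and 46.09 is covered: preferential rate Free applies instead.
Duty = $237,405.60 × 0% = $0.00.
Line 3 (95.88, Solune, 1,191 liters, $140,549.91):
Base rate for 95.88 is $3.26/liter.
95.88 has an FTA preferential rate, but origin Solune is not Dureth; base rate stands.
Additional duty on 95.88 from Solune: +13.2% ad valorem. Applied ad valorem rate = 13.2%.
Duty = $140,549.91 × 13.2% + 1,191 × $3.26 = $22,435.25.
Line 4 (12.41, Solune, 624 kg, $142,777.44):
Base rate for 12.41 is 16.5% + $3.42/kg.
Additional duty on 12.41 from Solune: +8.3%. Applied ad valorem rate: 16.5% + 8.3% = 24.8%.
Duty = $142,777.44 × 24.8% + 624 × $3.42 = $37,542.89.
Total = $5,928.49 + $0.00 + $22,435.25 + $37,542.89 = $65,906.63.

$65,906.63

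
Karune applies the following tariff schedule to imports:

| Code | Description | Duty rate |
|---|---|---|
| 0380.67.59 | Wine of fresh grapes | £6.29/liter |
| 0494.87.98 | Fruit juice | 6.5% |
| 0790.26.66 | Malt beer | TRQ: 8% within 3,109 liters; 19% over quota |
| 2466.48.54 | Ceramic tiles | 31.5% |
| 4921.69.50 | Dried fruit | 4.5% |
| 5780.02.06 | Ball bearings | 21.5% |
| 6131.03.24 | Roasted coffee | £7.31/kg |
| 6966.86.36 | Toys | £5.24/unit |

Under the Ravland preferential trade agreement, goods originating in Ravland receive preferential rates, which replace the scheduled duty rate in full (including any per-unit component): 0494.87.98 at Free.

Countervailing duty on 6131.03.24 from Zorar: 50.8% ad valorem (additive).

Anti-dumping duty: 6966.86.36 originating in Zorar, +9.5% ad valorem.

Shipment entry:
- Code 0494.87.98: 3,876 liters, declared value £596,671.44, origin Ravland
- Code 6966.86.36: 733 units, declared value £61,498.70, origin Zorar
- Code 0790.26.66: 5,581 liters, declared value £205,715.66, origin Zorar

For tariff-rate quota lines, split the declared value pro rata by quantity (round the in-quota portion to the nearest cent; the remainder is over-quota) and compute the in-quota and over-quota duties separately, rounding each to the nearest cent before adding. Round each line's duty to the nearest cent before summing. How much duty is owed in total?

Line 1 (0494.87.98, Ravland, 3,876 liters, £596,671.44):
Base rate for 0494.87.98 is 6.5%.
Origin Ravland qualifies under the Karune–Ravland agreement and 0494.87.98 is covered: preferential rate Free applies instead.
Duty = £596,671.44 × 0% = £0.00.
Line 2 (6966.86.36, Zorar, 733 units, £61,498.70):
Base rate for 6966.86.36 is £5.24/unit.
Additional duty on 6966.86.36 from Zorar: +9.5% ad valorem. Applied ad valorem rate = 9.5%.
Duty = £61,498.70 × 9.5% + 733 × £5.24 = £9,683.30.
Line 3 (0790.26.66, Zorar, 5,581 liters, £205,715.66):
Code 0790.26.66 is under a tariff-rate quota (threshold 3,109 liters). In-quota: 3,109 liters at 8%; over-quota: 2,472 liters at 19%.
Pro-rata value split: in-quota = £205,715.66 × 3,109/5,581 = £114,597.74; over-quota = £205,715.66 − £114,597.74 = £91,117.92.
In-quota duty = £114,597.74 × 8% = £9,167.82. Over-quota duty = £91,117.92 × 19% = £17,312.40.
Line duty = £9,167.82 + £17,312.40 = £26,480.22.
Total = £0.00 + £9,683.30 + £26,480.22 = £36,163.52.

£36,163.52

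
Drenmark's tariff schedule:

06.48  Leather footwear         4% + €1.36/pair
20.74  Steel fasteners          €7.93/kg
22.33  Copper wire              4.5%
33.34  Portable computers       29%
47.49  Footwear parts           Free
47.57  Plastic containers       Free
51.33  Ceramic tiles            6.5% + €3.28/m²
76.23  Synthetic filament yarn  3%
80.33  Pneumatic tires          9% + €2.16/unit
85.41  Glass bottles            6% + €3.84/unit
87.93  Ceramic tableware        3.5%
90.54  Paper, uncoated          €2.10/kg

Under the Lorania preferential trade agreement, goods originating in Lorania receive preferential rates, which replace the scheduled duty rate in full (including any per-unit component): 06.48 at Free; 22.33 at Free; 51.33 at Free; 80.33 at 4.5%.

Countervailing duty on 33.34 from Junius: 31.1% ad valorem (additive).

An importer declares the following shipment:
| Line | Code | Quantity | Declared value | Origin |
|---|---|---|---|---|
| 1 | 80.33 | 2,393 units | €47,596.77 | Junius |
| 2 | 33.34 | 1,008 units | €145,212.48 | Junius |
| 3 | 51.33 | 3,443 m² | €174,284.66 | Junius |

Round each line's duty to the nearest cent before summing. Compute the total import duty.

€119,346.83

Line 1 (80.33, Junius, 2,393 units, €47,596.77):
Base rate for 80.33 is 9% + €2.16/unit.
80.33 has an FTA preferential rate, but origin Junius is not Lorania; base rate stands.
Duty = €47,596.77 × 9% + 2,393 × €2.16 = €9,452.59.
Line 2 (33.34, Junius, 1,008 units, €145,212.48):
Base rate for 33.34 is 29%.
Additional duty on 33.34 from Junius: +31.1%. Applied ad valorem rate: 29% + 31.1% = 60.1%.
Duty = €145,212.48 × 60.1% = €87,272.70.
Line 3 (51.33, Junius, 3,443 m², €174,284.66):
Base rate for 51.33 is 6.5% + €3.28/m².
51.33 has an FTA preferential rate, but origin Junius is not Lorania; base rate stands.
Duty = €174,284.66 × 6.5% + 3,443 × €3.28 = €22,621.54.
Total = €9,452.59 + €87,272.70 + €22,621.54 = €119,346.83.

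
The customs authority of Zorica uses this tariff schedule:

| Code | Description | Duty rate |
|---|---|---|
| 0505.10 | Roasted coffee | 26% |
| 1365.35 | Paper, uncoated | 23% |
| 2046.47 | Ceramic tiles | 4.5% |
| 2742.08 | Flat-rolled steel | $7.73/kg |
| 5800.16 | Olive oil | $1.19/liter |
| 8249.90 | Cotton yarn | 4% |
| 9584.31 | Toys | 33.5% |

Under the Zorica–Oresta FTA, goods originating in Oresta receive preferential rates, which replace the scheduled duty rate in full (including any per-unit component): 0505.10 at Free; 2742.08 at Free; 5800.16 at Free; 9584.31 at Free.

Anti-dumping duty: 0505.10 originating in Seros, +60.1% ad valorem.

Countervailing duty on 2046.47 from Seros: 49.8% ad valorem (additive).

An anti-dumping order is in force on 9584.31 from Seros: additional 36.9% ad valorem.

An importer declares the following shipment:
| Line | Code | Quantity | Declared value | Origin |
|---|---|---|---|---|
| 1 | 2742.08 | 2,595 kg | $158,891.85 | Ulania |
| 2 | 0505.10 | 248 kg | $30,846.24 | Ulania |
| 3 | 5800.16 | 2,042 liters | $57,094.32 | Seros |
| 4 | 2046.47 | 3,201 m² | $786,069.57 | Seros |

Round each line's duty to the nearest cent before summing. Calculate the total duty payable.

Line 1 (2742.08, Ulania, 2,595 kg, $158,891.85):
Base rate for 2742.08 is $7.73/kg.
2742.08 has an FTA preferential rate, but origin Ulania is not Oresta; base rate stands.
Duty = 2,595 × $7.73 = $20,059.35.
Line 2 (0505.10, Ulania, 248 kg, $30,846.24):
Base rate for 0505.10 is 26%.
0505.10 has an FTA preferential rate, but origin Ulania is not Oresta; base rate stands.
The additional-duty order on 0505.10 targets Seros, not Ulania; it does not apply.
Duty = $30,846.24 × 26% = $8,020.02.
Line 3 (5800.16, Seros, 2,042 liters, $57,094.32):
Base rate for 5800.16 is $1.19/liter.
5800.16 has an FTA preferential rate, but origin Seros is not Oresta; base rate stands.
Duty = 2,042 × $1.19 = $2,429.98.
Line 4 (2046.47, Seros, 3,201 m², $786,069.57):
Base rate for 2046.47 is 4.5%.
Additional duty on 2046.47 from Seros: +49.8%. Applied ad valorem rate: 4.5% + 49.8% = 54.3%.
Duty = $786,069.57 × 54.3% = $426,835.78.
Total = $20,059.35 + $8,020.02 + $2,429.98 + $426,835.78 = $457,345.13.

$457,345.13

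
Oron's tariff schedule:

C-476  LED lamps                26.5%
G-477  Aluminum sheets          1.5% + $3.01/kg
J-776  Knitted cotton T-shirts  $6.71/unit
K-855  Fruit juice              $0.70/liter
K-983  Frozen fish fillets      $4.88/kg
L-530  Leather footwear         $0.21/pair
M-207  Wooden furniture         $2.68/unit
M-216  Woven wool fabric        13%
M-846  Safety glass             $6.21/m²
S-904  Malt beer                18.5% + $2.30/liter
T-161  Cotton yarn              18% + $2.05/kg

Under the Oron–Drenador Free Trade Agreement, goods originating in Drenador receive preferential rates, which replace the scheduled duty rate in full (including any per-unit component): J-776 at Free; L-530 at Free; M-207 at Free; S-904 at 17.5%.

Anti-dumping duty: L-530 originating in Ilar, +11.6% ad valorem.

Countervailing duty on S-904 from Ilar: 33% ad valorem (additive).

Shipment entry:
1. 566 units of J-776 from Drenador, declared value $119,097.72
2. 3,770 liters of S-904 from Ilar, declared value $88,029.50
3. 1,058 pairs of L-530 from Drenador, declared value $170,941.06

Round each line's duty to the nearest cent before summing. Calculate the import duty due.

$54,006.19

Line 1 (J-776, Drenador, 566 units, $119,097.72):
Base rate for J-776 is $6.71/unit.
Origin Drenador qualifies under the Oron–Drenador agreement and J-776 is covered: preferential rate Free applies instead.
Duty = $119,097.72 × 0% = $0.00.
Line 2 (S-904, Ilar, 3,770 liters, $88,029.50):
Base rate for S-904 is 18.5% + $2.30/liter.
S-904 has an FTA preferential rate, but origin Ilar is not Drenador; base rate stands.
Additional duty on S-904 from Ilar: +33%. Applied ad valorem rate: 18.5% + 33% = 51.5%.
Duty = $88,029.50 × 51.5% + 3,770 × $2.30 = $54,006.19.
Line 3 (L-530, Drenador, 1,058 pairs, $170,941.06):
Base rate for L-530 is $0.21/pair.
Origin Drenador qualifies under the Oron–Drenador agreement and L-530 is covered: preferential rate Free applies instead.
The additional-duty order on L-530 targets Ilar, not Drenador; it does not apply.
Duty = $170,941.06 × 0% = $0.00.
Total = $0.00 + $54,006.19 + $0.00 = $54,006.19.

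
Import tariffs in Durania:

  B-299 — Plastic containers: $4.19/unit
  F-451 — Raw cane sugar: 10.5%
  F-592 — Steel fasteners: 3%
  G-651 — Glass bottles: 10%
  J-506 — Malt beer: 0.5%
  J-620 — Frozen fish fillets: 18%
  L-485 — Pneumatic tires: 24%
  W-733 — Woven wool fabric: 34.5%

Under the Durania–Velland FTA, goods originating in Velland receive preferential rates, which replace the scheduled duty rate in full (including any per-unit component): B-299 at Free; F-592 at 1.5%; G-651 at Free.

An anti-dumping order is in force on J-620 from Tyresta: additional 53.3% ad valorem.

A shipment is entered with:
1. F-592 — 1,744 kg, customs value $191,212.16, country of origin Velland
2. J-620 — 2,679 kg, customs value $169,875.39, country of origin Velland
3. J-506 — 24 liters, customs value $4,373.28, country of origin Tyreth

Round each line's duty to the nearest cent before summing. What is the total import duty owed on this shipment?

Line 1 (F-592, Velland, 1,744 kg, $191,212.16):
Base rate for F-592 is 3%.
Origin Velland qualifies under the Durania–Velland agreement and F-592 is covered: preferential rate 1.5% applies instead.
Duty = $191,212.16 × 1.5% = $2,868.18.
Line 2 (J-620, Velland, 2,679 kg, $169,875.39):
Base rate for J-620 is 18%.
Origin Velland is the FTA partner but J-620 is not on the preference list; base rate stands.
The additional-duty order on J-620 targets Tyresta, not Velland; it does not apply.
Duty = $169,875.39 × 18% = $30,577.57.
Line 3 (J-506, Tyreth, 24 liters, $4,373.28):
Base rate for J-506 is 0.5%.
Duty = $4,373.28 × 0.5% = $21.87.
Total = $2,868.18 + $30,577.57 + $21.87 = $33,467.62.

$33,467.62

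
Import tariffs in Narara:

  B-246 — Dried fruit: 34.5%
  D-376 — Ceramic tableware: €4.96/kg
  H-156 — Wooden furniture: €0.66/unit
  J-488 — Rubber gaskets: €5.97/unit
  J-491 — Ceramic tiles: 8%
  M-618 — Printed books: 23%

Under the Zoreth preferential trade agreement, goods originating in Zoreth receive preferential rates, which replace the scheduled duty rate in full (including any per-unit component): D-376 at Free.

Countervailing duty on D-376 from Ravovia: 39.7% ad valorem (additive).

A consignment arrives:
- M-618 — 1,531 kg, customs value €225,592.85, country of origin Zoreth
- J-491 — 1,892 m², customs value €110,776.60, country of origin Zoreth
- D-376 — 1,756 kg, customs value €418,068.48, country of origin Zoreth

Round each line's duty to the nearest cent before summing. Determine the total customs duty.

€60,748.49

Line 1 (M-618, Zoreth, 1,531 kg, €225,592.85):
Base rate for M-618 is 23%.
Origin Zoreth is the FTA partner but M-618 is not on the preference list; base rate stands.
Duty = €225,592.85 × 23% = €51,886.36.
Line 2 (J-491, Zoreth, 1,892 m², €110,776.60):
Base rate for J-491 is 8%.
Origin Zoreth is the FTA partner but J-491 is not on the preference list; base rate stands.
Duty = €110,776.60 × 8% = €8,862.13.
Line 3 (D-376, Zoreth, 1,756 kg, €418,068.48):
Base rate for D-376 is €4.96/kg.
Origin Zoreth qualifies under the Narara–Zoreth agreement and D-376 is covered: preferential rate Free applies instead.
The additional-duty order on D-376 targets Ravovia, not Zoreth; it does not apply.
Duty = €418,068.48 × 0% = €0.00.
Total = €51,886.36 + €8,862.13 + €0.00 = €60,748.49.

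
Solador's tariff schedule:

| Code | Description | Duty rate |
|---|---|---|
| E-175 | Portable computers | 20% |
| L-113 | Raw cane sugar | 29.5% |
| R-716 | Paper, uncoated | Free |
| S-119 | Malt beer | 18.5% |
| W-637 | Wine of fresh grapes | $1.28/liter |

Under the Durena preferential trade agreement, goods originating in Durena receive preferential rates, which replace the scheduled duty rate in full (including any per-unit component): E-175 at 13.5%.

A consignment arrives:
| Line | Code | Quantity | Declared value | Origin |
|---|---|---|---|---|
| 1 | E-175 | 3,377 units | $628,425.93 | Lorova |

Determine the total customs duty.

Line 1 (E-175, Lorova, 3,377 units, $628,425.93):
Base rate for E-175 is 20%.
E-175 has an FTA preferential rate, but origin Lorova is not Durena; base rate stands.
Duty = $628,425.93 × 20% = $125,685.19.

$125,685.19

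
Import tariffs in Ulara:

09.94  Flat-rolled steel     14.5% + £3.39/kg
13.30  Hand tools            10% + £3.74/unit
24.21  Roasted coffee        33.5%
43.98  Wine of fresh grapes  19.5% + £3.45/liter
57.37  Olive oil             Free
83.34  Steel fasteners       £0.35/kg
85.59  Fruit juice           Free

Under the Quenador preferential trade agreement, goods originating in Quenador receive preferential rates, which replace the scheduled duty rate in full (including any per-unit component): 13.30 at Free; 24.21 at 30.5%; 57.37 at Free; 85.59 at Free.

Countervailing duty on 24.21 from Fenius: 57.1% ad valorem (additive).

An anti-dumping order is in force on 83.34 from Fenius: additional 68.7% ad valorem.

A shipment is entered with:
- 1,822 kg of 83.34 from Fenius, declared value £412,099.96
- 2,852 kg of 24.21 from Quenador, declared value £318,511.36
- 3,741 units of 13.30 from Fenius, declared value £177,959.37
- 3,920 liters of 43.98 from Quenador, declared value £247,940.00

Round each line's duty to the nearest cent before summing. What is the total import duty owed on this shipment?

Line 1 (83.34, Fenius, 1,822 kg, £412,099.96):
Base rate for 83.34 is £0.35/kg.
Additional duty on 83.34 from Fenius: +68.7% ad valorem. Applied ad valorem rate = 68.7%.
Duty = £412,099.96 × 68.7% + 1,822 × £0.35 = £283,750.37.
Line 2 (24.21, Quenador, 2,852 kg, £318,511.36):
Base rate for 24.21 is 33.5%.
Origin Quenador qualifies under the Ulara–Quenador agreement and 24.21 is covered: preferential rate 30.5% applies instead.
The additional-duty order on 24.21 targets Fenius, not Quenador; it does not apply.
Duty = £318,511.36 × 30.5% = £97,145.96.
Line 3 (13.30, Fenius, 3,741 units, £177,959.37):
Base rate for 13.30 is 10% + £3.74/unit.
13.30 has an FTA preferential rate, but origin Fenius is not Quenador; base rate stands.
Duty = £177,959.37 × 10% + 3,741 × £3.74 = £31,787.28.
Line 4 (43.98, Quenador, 3,920 liters, £247,940.00):
Base rate for 43.98 is 19.5% + £3.45/liter.
Origin Quenador is the FTA partner but 43.98 is not on the preference list; base rate stands.
Duty = £247,940.00 × 19.5% + 3,920 × £3.45 = £61,872.30.
Total = £283,750.37 + £97,145.96 + £31,787.28 + £61,872.30 = £474,555.91.

£474,555.91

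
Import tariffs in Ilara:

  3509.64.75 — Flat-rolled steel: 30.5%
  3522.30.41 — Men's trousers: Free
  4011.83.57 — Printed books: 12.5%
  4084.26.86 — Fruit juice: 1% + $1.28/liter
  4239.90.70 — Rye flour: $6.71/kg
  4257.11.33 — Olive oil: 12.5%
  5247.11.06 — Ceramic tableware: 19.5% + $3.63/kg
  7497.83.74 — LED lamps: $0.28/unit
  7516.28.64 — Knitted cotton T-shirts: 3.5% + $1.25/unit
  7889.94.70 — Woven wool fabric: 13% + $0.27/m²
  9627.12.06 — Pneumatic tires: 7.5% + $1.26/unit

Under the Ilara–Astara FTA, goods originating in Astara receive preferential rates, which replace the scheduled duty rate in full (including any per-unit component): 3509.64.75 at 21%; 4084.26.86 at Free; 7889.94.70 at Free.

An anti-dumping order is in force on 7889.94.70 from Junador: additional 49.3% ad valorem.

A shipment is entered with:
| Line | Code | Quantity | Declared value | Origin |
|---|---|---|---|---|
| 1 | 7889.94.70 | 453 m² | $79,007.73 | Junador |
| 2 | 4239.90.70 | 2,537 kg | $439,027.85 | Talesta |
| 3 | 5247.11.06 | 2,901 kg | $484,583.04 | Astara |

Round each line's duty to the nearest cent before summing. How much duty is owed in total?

$171,391.72

Line 1 (7889.94.70, Junador, 453 m², $79,007.73):
Base rate for 7889.94.70 is 13% + $0.27/m².
7889.94.70 has an FTA preferential rate, but origin Junador is not Astara; base rate stands.
Additional duty on 7889.94.70 from Junador: +49.3%. Applied ad valorem rate: 13% + 49.3% = 62.3%.
Duty = $79,007.73 × 62.3% + 453 × $0.27 = $49,344.13.
Line 2 (4239.90.70, Talesta, 2,537 kg, $439,027.85):
Base rate for 4239.90.70 is $6.71/kg.
Duty = 2,537 × $6.71 = $17,023.27.
Line 3 (5247.11.06, Astara, 2,901 kg, $484,583.04):
Base rate for 5247.11.06 is 19.5% + $3.63/kg.
Origin Astara is the FTA partner but 5247.11.06 is not on the preference list; base rate stands.
Duty = $484,583.04 × 19.5% + 2,901 × $3.63 = $105,024.32.
Total = $49,344.13 + $17,023.27 + $105,024.32 = $171,391.72.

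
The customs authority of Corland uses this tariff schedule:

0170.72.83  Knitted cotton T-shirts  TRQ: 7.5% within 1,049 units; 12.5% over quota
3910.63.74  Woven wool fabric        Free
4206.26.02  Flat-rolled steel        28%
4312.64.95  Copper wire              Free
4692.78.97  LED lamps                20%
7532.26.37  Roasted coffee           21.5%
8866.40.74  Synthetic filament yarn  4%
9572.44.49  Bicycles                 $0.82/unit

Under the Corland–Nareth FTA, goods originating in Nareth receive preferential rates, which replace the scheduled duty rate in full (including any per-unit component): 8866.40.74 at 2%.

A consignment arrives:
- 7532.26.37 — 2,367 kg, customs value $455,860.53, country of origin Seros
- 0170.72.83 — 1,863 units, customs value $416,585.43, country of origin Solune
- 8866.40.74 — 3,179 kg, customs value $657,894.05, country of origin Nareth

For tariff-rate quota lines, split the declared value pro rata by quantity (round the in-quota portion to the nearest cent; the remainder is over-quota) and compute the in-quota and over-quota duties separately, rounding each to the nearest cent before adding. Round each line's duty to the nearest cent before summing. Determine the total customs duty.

$151,512.73

Line 1 (7532.26.37, Seros, 2,367 kg, $455,860.53):
Base rate for 7532.26.37 is 21.5%.
Duty = $455,860.53 × 21.5% = $98,010.01.
Line 2 (0170.72.83, Solune, 1,863 units, $416,585.43):
Code 0170.72.83 is under a tariff-rate quota (threshold 1,049 units). In-quota: 1,049 units at 7.5%; over-quota: 814 units at 12.5%.
Pro-rata value split: in-quota = $416,585.43 × 1,049/1,863 = $234,566.89; over-quota = $416,585.43 − $234,566.89 = $182,018.54.
In-quota duty = $234,566.89 × 7.5% = $17,592.52. Over-quota duty = $182,018.54 × 12.5% = $22,752.32.
Line duty = $17,592.52 + $22,752.32 = $40,344.84.
Line 3 (8866.40.74, Nareth, 3,179 kg, $657,894.05):
Base rate for 8866.40.74 is 4%.
Origin Nareth qualifies under the Corland–Nareth agreement and 8866.40.74 is covered: preferential rate 2% applies instead.
Duty = $657,894.05 × 2% = $13,157.88.
Total = $98,010.01 + $40,344.84 + $13,157.88 = $151,512.73.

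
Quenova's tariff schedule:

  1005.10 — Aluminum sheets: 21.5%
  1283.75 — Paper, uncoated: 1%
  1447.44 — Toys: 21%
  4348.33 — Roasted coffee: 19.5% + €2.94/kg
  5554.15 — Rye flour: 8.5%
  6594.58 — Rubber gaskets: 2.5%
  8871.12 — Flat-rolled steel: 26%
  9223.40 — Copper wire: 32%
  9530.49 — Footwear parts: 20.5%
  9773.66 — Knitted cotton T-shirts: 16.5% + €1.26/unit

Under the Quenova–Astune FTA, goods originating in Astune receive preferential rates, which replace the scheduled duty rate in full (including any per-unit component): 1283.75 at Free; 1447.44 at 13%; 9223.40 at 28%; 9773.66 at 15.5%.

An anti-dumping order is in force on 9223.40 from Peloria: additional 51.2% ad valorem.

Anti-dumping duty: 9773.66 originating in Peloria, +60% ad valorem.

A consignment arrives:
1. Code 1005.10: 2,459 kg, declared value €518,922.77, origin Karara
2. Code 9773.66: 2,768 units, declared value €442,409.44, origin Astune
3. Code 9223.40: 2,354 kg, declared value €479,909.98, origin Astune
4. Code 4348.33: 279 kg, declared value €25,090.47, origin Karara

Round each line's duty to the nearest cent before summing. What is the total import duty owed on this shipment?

Line 1 (1005.10, Karara, 2,459 kg, €518,922.77):
Base rate for 1005.10 is 21.5%.
Duty = €518,922.77 × 21.5% = €111,568.40.
Line 2 (9773.66, Astune, 2,768 units, €442,409.44):
Base rate for 9773.66 is 16.5% + €1.26/unit.
Origin Astune qualifies under the Quenova–Astune agreement and 9773.66 is covered: preferential rate 15.5% applies instead.
The additional-duty order on 9773.66 targets Peloria, not Astune; it does not apply.
Duty = €442,409.44 × 15.5% = €68,573.46.
Line 3 (9223.40, Astune, 2,354 kg, €479,909.98):
Base rate for 9223.40 is 32%.
Origin Astune qualifies under the Quenova–Astune agreement and 9223.40 is covered: preferential rate 28% applies instead.
The additional-duty order on 9223.40 targets Peloria, not Astune; it does not apply.
Duty = €479,909.98 × 28% = €134,374.79.
Line 4 (4348.33, Karara, 279 kg, €25,090.47):
Base rate for 4348.33 is 19.5% + €2.94/kg.
Duty = €25,090.47 × 19.5% + 279 × €2.94 = €5,712.90.
Total = €111,568.40 + €68,573.46 + €134,374.79 + €5,712.90 = €320,229.55.

€320,229.55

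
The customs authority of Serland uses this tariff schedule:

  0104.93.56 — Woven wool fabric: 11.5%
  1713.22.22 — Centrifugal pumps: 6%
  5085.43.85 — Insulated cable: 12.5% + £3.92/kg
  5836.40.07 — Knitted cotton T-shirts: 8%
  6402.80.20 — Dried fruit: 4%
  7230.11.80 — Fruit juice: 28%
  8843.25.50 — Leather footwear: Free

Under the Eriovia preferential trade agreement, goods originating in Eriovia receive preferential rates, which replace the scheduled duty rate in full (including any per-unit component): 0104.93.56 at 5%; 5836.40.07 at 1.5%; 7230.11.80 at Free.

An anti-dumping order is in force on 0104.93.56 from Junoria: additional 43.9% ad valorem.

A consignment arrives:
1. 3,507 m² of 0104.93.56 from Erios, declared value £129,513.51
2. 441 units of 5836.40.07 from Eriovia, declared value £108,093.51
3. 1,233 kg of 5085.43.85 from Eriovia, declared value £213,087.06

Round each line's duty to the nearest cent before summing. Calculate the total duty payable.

£47,984.69

Line 1 (0104.93.56, Erios, 3,507 m², £129,513.51):
Base rate for 0104.93.56 is 11.5%.
0104.93.56 has an FTA preferential rate, but origin Erios is not Eriovia; base rate stands.
The additional-duty order on 0104.93.56 targets Junoria, not Erios; it does not apply.
Duty = £129,513.51 × 11.5% = £14,894.05.
Line 2 (5836.40.07, Eriovia, 441 units, £108,093.51):
Base rate for 5836.40.07 is 8%.
Origin Eriovia qualifies under the Serland–Eriovia agreement and 5836.40.07 is covered: preferential rate 1.5% applies instead.
Duty = £108,093.51 × 1.5% = £1,621.40.
Line 3 (5085.43.85, Eriovia, 1,233 kg, £213,087.06):
Base rate for 5085.43.85 is 12.5% + £3.92/kg.
Origin Eriovia is the FTA partner but 5085.43.85 is not on the preference list; base rate stands.
Duty = £213,087.06 × 12.5% + 1,233 × £3.92 = £31,469.24.
Total = £14,894.05 + £1,621.40 + £31,469.24 = £47,984.69.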